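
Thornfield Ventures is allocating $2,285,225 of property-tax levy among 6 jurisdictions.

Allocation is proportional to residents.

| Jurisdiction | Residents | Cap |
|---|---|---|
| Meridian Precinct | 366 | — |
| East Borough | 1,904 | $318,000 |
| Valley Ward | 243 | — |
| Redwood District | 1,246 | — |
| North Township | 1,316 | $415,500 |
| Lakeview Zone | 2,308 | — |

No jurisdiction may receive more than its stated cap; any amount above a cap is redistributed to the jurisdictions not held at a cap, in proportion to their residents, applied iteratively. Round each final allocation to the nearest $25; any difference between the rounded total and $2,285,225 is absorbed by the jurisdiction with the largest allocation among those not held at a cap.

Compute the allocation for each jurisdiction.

Sum of residents: 7,383.
Pro-rata shares before constraints: Meridian Precinct 113,286.25; East Borough 589,336.10; Valley Ward 75,214.64; Redwood District 385,668.47; North Township 407,335.24; Lakeview Zone 714,384.30.
Cap binds for East Borough ($318,000); remaining pool $1,967,225 reallocated over remaining residents 5,479.
Cap binds for North Township ($415,500); remaining pool $1,551,725 reallocated over remaining residents 4,163.
Remaining shares: Meridian Precinct 136,423.58 → $136,425; Valley Ward 90,576.31 → $90,575; Redwood District 464,436.55 → $464,425; Lakeview Zone 860,288.57 → $860,300.

Meridian Precinct: $136,425 · East Borough: $318,000 · Valley Ward: $90,575 · Redwood District: $464,425 · North Township: $415,500 · Lakeview Zone: $860,300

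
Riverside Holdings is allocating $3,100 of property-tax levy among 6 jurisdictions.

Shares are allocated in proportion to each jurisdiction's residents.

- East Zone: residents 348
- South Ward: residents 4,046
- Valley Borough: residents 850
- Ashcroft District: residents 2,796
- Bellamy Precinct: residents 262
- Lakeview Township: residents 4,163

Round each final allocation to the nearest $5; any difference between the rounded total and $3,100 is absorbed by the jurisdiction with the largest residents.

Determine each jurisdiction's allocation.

Sum of residents: 12,465.
Proportional shares: East Zone 348/12,465 × $3,100 = 86.55; South Ward 4,046/12,465 × $3,100 = 1,006.23; Valley Borough 850/12,465 × $3,100 = 211.39; Ashcroft District 2,796/12,465 × $3,100 = 695.35; Bellamy Precinct 262/12,465 × $3,100 = 65.16; Lakeview Township 4,163/12,465 × $3,100 = 1,035.32.
After rounding ($5): East Zone $85; South Ward $1,005; Valley Borough $210; Ashcroft District $695; Bellamy Precinct $65; Lakeview Township $1,035. Sum = $3,095.
Difference $3,100 − $3,095 = +$5 applied to largest residents (Lakeview Township): Lakeview Township becomes $1,040.

East Zone: $85; South Ward: $1,005; Valley Borough: $210; Ashcroft District: $695; Bellamy Precinct: $65; Lakeview Township: $1,040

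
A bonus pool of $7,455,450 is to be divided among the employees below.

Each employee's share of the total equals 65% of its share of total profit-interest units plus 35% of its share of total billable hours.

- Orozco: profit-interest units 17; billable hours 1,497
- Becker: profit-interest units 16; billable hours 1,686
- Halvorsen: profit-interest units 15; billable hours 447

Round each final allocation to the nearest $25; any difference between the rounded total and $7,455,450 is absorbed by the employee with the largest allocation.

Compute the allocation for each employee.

Totals — profit-interest units 48, billable hours 3,630.
Composite weights (65% profit-interest units + 35% billable hours): Orozco 0.3745; Becker 0.3792; Halvorsen 0.2462.
Pro-rata amounts: Orozco 2,792,417.75; Becker 2,827,320.24; Halvorsen 1,835,712.01.
After rounding ($25): Orozco $2,792,425; Becker $2,827,325; Halvorsen $1,835,700. Sum = $7,455,450.
Sum already equals the total — no adjustment.

Orozco: $2,792,425; Becker: $2,827,325; Halvorsen: $1,835,700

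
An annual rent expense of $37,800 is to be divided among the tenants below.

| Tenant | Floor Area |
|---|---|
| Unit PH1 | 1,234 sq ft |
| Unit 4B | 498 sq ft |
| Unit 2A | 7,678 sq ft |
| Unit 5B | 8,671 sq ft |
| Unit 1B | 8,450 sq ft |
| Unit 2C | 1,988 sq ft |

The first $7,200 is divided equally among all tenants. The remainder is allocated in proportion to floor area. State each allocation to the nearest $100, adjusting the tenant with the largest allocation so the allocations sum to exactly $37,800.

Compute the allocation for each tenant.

$7,200 shared equally gives $1,200 per tenant.
Remainder $30,600 by floor area (total 28,519): Unit PH1 1,324.04 → $1,300; Unit 4B 534.34 → $500; Unit 2A 8,238.26 → $8,200; Unit 5B 9,303.71 → $9,300; Unit 1B 9,066.59 → $9,100; Unit 2C 2,133.06 → $2,100.
Rounding difference +$100 on remainder applied to Unit 5B.
Totals: Unit PH1 $1,200 + $1,300 = $2,500; Unit 4B $1,200 + $500 = $1,700; Unit 2A $1,200 + $8,200 = $9,400; Unit 5B $1,200 + $9,400 = $10,600; Unit 1B $1,200 + $9,100 = $10,300; Unit 2C $1,200 + $2,100 = $3,300.

Unit PH1: $2,500 | Unit 4B: $1,700 | Unit 2A: $9,400 | Unit 5B: $10,600 | Unit 1B: $10,300 | Unit 2C: $3,300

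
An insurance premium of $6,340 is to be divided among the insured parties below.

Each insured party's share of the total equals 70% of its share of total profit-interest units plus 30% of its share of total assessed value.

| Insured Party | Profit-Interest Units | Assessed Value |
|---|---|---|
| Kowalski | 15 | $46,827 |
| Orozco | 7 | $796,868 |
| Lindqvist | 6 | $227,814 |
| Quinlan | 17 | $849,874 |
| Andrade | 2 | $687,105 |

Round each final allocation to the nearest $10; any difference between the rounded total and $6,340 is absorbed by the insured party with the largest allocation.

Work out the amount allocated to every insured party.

Kowalski: $1,450 · Orozco: $1,240 · Lindqvist: $730 · Quinlan: $2,230 · Andrade: $690

Profit-interest units total 47; assessed value total 2,608,488.
Blended shares (70% profit-interest units + 30% assessed value): Kowalski 0.2288; Orozco 0.1959; Lindqvist 0.1156; Quinlan 0.3509; Andrade 0.1088.
Proportional shares: Kowalski 1,450.53; Orozco 1,242.02; Lindqvist 732.67; Quinlan 2,224.93; Andrade 689.86.
After rounding ($10): Kowalski $1,450; Orozco $1,240; Lindqvist $730; Quinlan $2,220; Andrade $690. Sum = $6,330.
Difference $6,340 − $6,330 = +$10 applied to largest allocation (Quinlan): Quinlan becomes $2,230.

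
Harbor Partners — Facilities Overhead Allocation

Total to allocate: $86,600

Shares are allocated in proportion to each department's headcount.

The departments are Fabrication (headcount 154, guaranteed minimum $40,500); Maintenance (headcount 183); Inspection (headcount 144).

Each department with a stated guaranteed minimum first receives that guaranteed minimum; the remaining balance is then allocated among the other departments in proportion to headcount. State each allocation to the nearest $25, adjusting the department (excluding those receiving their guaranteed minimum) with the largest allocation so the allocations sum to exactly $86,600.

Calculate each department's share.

Fabrication: $40,500; Maintenance: $25,800; Inspection: $20,300

Fund the minimums — Fabrication $40,500. Residual $46,100.
Residual split over remaining headcount 327: Maintenance 25,799.08 → $25,800; Inspection 20,300.92 → $20,300.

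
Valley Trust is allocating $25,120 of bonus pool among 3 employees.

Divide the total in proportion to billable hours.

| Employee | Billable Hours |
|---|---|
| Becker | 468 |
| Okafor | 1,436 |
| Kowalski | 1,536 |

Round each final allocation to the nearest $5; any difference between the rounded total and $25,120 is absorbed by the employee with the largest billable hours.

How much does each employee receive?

Becker: $3,415 | Okafor: $10,485 | Kowalski: $11,220

Sum of billable hours: 3,440.
Proportional shares: Becker 468/3,440 × $25,120 = 3,417.49; Okafor 1,436/3,440 × $25,120 = 10,486.14; Kowalski 1,536/3,440 × $25,120 = 11,216.37.
At nearest $5: Becker $3,415; Okafor $10,485; Kowalski $11,215. Sum = $25,115.
Difference $25,120 − $25,115 = +$5 applied to largest billable hours (Kowalski): Kowalski becomes $11,220.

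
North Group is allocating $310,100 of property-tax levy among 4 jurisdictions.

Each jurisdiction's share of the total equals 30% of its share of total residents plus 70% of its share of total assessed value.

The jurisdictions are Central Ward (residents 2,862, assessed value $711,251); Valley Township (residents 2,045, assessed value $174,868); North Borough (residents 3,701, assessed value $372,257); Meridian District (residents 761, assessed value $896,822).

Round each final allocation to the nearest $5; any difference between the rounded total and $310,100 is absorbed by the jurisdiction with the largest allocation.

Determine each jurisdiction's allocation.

Central Ward: $100,050; Valley Township: $37,920; North Borough: $74,245; Meridian District: $97,885

Residents total 9,369; assessed value total 2,155,198.
Combined weights (30% residents + 70% assessed value): Central Ward 0.3227; Valley Township 0.1223; North Borough 0.2394; Meridian District 0.3157.
Unrounded shares: Central Ward 100,055.08; Valley Township 37,918.52; North Borough 74,242.74; Meridian District 97,883.66.
At nearest $5: Central Ward $100,055; Valley Township $37,920; North Borough $74,245; Meridian District $97,885. Sum = $310,105.
Difference $310,100 − $310,105 = −$5 applied to largest allocation (Central Ward): Central Ward becomes $100,050.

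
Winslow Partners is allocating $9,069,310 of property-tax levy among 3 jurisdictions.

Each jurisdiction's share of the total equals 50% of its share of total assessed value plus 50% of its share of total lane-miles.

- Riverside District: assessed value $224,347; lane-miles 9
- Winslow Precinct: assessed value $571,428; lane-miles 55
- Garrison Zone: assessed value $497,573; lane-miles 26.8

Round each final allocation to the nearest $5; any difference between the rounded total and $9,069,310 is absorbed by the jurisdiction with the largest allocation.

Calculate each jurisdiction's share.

Totals — assessed value 1,293,348, lane-miles 90.8.
Composite weights (50% assessed value + 50% lane-miles): Riverside District 0.1363; Winslow Precinct 0.5238; Garrison Zone 0.3399.
Pro-rata amounts: Riverside District 1,236,061.48; Winslow Precinct 4,750,267.12; Garrison Zone 3,082,981.40.
At nearest $5: Riverside District $1,236,060; Winslow Precinct $4,750,265; Garrison Zone $3,082,980. Sum = $9,069,305.
Difference $9,069,310 − $9,069,305 = +$5 applied to largest allocation (Winslow Precinct): Winslow Precinct becomes $4,750,270.

Riverside District: $1,236,060 | Winslow Precinct: $4,750,270 | Garrison Zone: $3,082,980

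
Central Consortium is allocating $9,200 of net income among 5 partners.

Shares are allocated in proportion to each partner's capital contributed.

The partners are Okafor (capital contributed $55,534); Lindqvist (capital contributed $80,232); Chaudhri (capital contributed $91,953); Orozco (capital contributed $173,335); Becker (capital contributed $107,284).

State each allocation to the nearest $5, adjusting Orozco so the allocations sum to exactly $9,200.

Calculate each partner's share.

Total capital contributed = 508,338.
Raw shares: Okafor 55,534/508,338 × $9,200 = 1,005.07; Lindqvist 80,232/508,338 × $9,200 = 1,452.05; Chaudhri 91,953/508,338 × $9,200 = 1,664.18; Orozco 173,335/508,338 × $9,200 = 3,137.05; Becker 107,284/508,338 × $9,200 = 1,941.65.
After rounding ($5): Okafor $1,005; Lindqvist $1,450; Chaudhri $1,665; Orozco $3,135; Becker $1,940. Sum = $9,195.
Difference $9,200 − $9,195 = +$5 applied to Orozco: Orozco becomes $3,140.

Okafor: $1,005 | Lindqvist: $1,450 | Chaudhri: $1,665 | Orozco: $3,140 | Becker: $1,940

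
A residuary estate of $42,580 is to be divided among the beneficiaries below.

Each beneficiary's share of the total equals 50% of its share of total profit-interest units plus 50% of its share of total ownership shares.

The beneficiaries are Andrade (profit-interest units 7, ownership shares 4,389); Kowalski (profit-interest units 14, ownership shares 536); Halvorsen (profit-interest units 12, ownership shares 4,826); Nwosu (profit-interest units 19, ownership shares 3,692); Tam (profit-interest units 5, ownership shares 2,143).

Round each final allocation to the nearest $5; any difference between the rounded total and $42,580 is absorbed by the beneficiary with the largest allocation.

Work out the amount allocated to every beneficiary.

Andrade: $8,610 · Kowalski: $5,960 · Halvorsen: $11,075 · Nwosu: $12,140 · Tam: $4,795

Totals — profit-interest units 57, ownership shares 15,586.
Combined weights (50% profit-interest units + 50% ownership shares): Andrade 0.2022; Kowalski 0.1400; Halvorsen 0.2601; Nwosu 0.2851; Tam 0.1126.
Proportional shares: Andrade 8,609.80; Kowalski 5,961.28; Halvorsen 11,074.27; Nwosu 12,139.83; Tam 4,794.82.
After rounding ($5): Andrade $8,610; Kowalski $5,960; Halvorsen $11,075; Nwosu $12,140; Tam $4,795. Sum = $42,580.
No rounding difference to absorb.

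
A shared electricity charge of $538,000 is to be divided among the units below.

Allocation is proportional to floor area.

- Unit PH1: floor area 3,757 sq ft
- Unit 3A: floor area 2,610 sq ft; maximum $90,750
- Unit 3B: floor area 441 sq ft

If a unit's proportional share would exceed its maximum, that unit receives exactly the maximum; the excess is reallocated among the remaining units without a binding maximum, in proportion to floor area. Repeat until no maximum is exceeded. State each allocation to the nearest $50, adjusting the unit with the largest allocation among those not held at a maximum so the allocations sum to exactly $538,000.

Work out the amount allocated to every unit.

Floor area total: 6,808.
Proportional shares (ignoring caps): Unit PH1 296,895.71; Unit 3A 206,254.41; Unit 3B 34,849.88.
Capped: Unit 3A ($90,750); balance $447,250 reallocated over remaining floor area 4,198.
Redistributed shares: Unit PH1 400,266.38 → $400,250; Unit 3B 46,983.62 → $47,000.

Unit PH1: $400,250 · Unit 3A: $90,750 · Unit 3B: $47,000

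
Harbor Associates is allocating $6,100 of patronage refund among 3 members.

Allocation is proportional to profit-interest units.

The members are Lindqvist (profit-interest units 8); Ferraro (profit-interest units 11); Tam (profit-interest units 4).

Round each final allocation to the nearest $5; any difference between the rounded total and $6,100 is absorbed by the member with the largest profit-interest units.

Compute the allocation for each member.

Lindqvist: $2,120; Ferraro: $2,920; Tam: $1,060

Sum of profit-interest units: 8 + 11 + 4 = 23.
Raw shares: Lindqvist 2,121.74; Ferraro 2,917.39; Tam 1,060.87.
After rounding ($5): Lindqvist $2,120; Ferraro $2,915; Tam $1,060. Sum = $6,095.
Difference $6,100 − $6,095 = +$5 applied to largest profit-interest units (Ferraro): Ferraro becomes $2,920.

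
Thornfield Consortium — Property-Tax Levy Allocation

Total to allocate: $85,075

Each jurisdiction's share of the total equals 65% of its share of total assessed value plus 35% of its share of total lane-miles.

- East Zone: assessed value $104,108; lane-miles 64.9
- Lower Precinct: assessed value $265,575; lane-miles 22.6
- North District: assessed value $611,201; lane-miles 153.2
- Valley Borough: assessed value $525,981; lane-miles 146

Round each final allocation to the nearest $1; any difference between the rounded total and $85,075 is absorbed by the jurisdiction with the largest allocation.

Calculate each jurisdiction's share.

East Zone: $8,818 · Lower Precinct: $11,486 · North District: $34,226 · Valley Borough: $30,545

Totals — assessed value 1,506,865, lane-miles 386.7.
Blended shares (65% assessed value + 35% lane-miles): East Zone 0.1036; Lower Precinct 0.1350; North District 0.4023; Valley Borough 0.3590.
Proportional shares: East Zone 8,817.90; Lower Precinct 11,486.26; North District 34,226.32; Valley Borough 30,544.52.
Rounded to nearest $1: East Zone $8,818; Lower Precinct $11,486; North District $34,226; Valley Borough $30,545. Sum = $85,075.
Sum already equals the total — no adjustment.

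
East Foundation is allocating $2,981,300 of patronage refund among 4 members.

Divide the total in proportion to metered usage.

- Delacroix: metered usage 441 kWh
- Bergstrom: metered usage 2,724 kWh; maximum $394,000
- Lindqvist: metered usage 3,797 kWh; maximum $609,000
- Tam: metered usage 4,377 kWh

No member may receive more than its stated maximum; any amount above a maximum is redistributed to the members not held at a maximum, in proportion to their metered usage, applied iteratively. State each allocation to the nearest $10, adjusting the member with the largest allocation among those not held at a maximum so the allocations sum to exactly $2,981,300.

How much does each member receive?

Delacroix: $181,080 · Bergstrom: $394,000 · Lindqvist: $609,000 · Tam: $1,797,220

Sum of metered usage: 11,339.
Unconstrained shares: Delacroix 115,949.67; Bergstrom 716,206.12; Lindqvist 998,324.02; Tam 1,150,820.19.
Capped: Bergstrom ($394,000), Lindqvist ($609,000); balance $1,978,300 reallocated over remaining metered usage 4,818.
Shares after redistribution: Delacroix 181,077.27 → $181,080; Tam 1,797,222.73 → $1,797,220.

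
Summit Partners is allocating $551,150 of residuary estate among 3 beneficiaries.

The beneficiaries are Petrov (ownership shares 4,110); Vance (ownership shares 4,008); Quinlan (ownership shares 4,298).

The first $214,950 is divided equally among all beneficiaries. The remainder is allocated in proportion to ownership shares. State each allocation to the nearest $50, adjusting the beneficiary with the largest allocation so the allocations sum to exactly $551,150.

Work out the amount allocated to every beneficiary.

Petrov: $182,950; Vance: $180,200; Quinlan: $188,000

First tranche $214,950 split equally: $71,650 each.
Remainder $336,200 by ownership shares (total 12,416): Petrov 111,290.43 → $111,300; Vance 108,528.48 → $108,550; Quinlan 116,381.09 → $116,400.
Rounding difference −$50 on remainder applied to Quinlan.
Totals: Petrov $71,650 + $111,300 = $182,950; Vance $71,650 + $108,550 = $180,200; Quinlan $71,650 + $116,350 = $188,000.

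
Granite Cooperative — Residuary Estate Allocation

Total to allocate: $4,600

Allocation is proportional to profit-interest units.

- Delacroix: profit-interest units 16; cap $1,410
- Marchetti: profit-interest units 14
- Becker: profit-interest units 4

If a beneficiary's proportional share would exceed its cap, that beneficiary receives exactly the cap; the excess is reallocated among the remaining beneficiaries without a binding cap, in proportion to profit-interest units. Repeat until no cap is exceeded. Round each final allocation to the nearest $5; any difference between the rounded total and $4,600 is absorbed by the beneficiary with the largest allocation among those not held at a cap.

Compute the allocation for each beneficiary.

Total profit-interest units = 34.
Pro-rata shares before constraints: Delacroix 2,164.71; Marchetti 1,894.12; Becker 541.18.
Held at cap: Delacroix ($1,410); remaining pool $3,190 reallocated over remaining profit-interest units 18.
Remaining shares: Marchetti 2,481.11 → $2,480; Becker 708.89 → $710.

Delacroix: $1,410 · Marchetti: $2,480 · Becker: $710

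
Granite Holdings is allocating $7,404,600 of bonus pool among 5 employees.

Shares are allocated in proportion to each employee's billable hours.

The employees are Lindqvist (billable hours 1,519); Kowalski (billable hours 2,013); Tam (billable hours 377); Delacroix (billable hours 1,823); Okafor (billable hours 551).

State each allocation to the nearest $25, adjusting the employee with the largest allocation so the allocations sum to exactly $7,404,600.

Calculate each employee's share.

Total billable hours = 6,283.
Unrounded shares: Lindqvist 1,519/6,283 × $7,404,600 = 1,790,161.93; Kowalski 2,013/6,283 × $7,404,600 = 2,372,347.57; Tam 377/6,283 × $7,404,600 = 444,299.57; Delacroix 1,823/6,283 × $7,404,600 = 2,148,430.02; Okafor 551/6,283 × $7,404,600 = 649,360.91.
At nearest $25: Lindqvist $1,790,150; Kowalski $2,372,350; Tam $444,300; Delacroix $2,148,425; Okafor $649,350. Sum = $7,404,575.
Difference $7,404,600 − $7,404,575 = +$25 applied to largest allocation (Kowalski): Kowalski becomes $2,372,375.

Lindqvist: $1,790,150; Kowalski: $2,372,375; Tam: $444,300; Delacroix: $2,148,425; Okafor: $649,350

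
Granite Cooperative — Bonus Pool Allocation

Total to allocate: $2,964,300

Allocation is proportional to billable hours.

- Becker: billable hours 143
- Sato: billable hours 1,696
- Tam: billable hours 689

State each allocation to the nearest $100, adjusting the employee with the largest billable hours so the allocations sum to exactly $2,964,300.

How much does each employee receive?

Becker: $167,700 | Sato: $1,988,700 | Tam: $807,900

Total billable hours = 143 + 1,696 + 689 = 2,528.
Pro-rata amounts: Becker 167,679.94; Sato 1,988,707.59; Tam 807,912.46.
At nearest $100: Becker $167,700; Sato $1,988,700; Tam $807,900. Sum = $2,964,300.
No rounding difference to absorb.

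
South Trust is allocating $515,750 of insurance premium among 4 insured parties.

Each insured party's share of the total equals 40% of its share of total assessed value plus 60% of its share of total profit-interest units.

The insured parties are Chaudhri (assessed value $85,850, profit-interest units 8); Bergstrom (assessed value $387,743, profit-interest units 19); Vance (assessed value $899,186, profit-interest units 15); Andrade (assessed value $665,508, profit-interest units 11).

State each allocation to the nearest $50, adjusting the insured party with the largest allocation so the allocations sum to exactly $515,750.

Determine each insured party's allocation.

Totals — assessed value 2,038,287, profit-interest units 53.
Combined weights (40% assessed value + 60% profit-interest units): Chaudhri 0.1074; Bergstrom 0.2912; Vance 0.3463; Andrade 0.2551.
Unrounded shares: Chaudhri 55,398.52; Bergstrom 150,179.32; Vance 178,589.00; Andrade 131,583.16.
Rounded to nearest $50: Chaudhri $55,400; Bergstrom $150,200; Vance $178,600; Andrade $131,600. Sum = $515,800.
Difference $515,750 − $515,800 = −$50 applied to largest allocation (Vance): Vance becomes $178,550.

Chaudhri: $55,400; Bergstrom: $150,200; Vance: $178,550; Andrade: $131,600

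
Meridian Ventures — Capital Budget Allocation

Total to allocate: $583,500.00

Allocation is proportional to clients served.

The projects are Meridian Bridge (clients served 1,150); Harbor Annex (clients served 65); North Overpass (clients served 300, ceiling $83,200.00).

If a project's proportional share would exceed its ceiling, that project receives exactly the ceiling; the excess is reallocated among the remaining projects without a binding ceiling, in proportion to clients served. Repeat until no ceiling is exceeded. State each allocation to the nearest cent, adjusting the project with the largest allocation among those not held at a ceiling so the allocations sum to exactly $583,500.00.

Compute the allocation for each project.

Clients served total: 1,515.
Proportional shares (ignoring caps): Meridian Bridge 442,920.7921; Harbor Annex 25,034.6535; North Overpass 115,544.5545.
Cap binds for North Overpass ($83,200.00); balance $500,300.00 reallocated over remaining clients served 1,215.
Remaining shares: Meridian Bridge 473,534.9794 → $473,534.98; Harbor Annex 26,765.0206 → $26,765.02.

Meridian Bridge: $473,534.98; Harbor Annex: $26,765.02; North Overpass: $83,200.00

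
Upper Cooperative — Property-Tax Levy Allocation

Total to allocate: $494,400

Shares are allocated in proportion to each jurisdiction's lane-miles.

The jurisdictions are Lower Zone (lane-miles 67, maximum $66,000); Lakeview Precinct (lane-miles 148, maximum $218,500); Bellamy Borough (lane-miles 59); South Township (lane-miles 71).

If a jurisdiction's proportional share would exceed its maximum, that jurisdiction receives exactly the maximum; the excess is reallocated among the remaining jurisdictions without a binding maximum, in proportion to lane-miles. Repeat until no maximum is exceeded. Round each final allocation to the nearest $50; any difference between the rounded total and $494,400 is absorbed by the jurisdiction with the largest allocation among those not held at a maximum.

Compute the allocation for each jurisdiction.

Lower Zone: $66,000 · Lakeview Precinct: $218,500 · Bellamy Borough: $95,250 · South Township: $114,650

Lane-miles total: 345.
Pro-rata shares before constraints: Lower Zone 96,013.91; Lakeview Precinct 212,090.43; Bellamy Borough 84,549.57; South Township 101,746.09.
Capped: Lower Zone ($66,000); remaining pool $428,400 reallocated over remaining lane-miles 278.
Capped: Lakeview Precinct ($218,500); remaining pool $209,900 reallocated over remaining lane-miles 130.
Redistributed shares: Bellamy Borough 95,262.31 → $95,250; South Township 114,637.69 → $114,650.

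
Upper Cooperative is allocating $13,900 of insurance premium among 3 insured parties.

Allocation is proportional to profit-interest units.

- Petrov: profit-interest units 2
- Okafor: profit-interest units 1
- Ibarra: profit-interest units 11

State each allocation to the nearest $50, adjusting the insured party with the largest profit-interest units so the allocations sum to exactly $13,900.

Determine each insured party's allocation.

Petrov: $2,000 · Okafor: $1,000 · Ibarra: $10,900

Total profit-interest units = 2 + 1 + 11 = 14.
Pro-rata amounts: Petrov 1,985.71; Okafor 992.86; Ibarra 10,921.43.
After rounding ($50): Petrov $2,000; Okafor $1,000; Ibarra $10,900. Sum = $13,900.
Sum already equals the total — no adjustment.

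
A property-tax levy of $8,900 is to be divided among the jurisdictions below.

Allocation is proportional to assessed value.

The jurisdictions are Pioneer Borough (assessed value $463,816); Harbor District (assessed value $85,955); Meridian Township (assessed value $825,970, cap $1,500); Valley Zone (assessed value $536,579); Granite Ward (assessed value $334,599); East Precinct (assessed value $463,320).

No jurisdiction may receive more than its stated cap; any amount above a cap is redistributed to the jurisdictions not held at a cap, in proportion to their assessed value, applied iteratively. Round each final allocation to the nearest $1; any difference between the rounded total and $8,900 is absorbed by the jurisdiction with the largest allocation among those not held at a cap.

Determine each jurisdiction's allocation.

Sum of assessed value: 2,710,239.
Pro-rata shares before constraints: Pioneer Borough 1,523.10; Harbor District 282.26; Meridian Township 2,712.36; Valley Zone 1,762.04; Granite Ward 1,098.77; East Precinct 1,521.47.
Cap binds for Meridian Township ($1,500); remaining pool $7,400 reallocated over remaining assessed value 1,884,269.
Redistributed shares: Pioneer Borough 1,821.52 → $1,822; Harbor District 337.57 → $338; Valley Zone 2,107.28 → $2,107; Granite Ward 1,314.05 → $1,314; East Precinct 1,819.57 → $1,820.
Rounding difference −$1 applied to Valley Zone → $2,106.

Pioneer Borough: $1,822; Harbor District: $338; Meridian Township: $1,500; Valley Zone: $2,106; Granite Ward: $1,314; East Precinct: $1,820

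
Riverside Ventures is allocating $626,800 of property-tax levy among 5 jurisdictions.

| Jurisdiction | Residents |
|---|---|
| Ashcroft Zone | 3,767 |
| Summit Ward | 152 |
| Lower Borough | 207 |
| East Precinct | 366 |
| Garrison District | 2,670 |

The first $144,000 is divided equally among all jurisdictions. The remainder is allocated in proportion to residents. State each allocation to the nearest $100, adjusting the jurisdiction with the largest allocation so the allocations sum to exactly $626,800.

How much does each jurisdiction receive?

First tranche $144,000 split equally: $28,800 each.
Remainder $482,800 by residents (total 7,162): Ashcroft Zone 253,938.51 → $253,900; Summit Ward 10,246.52 → $10,200; Lower Borough 13,954.15 → $14,000; East Precinct 24,672.55 → $24,700; Garrison District 179,988.27 → $180,000.
Totals: Ashcroft Zone $28,800 + $253,900 = $282,700; Summit Ward $28,800 + $10,200 = $39,000; Lower Borough $28,800 + $14,000 = $42,800; East Precinct $28,800 + $24,700 = $53,500; Garrison District $28,800 + $180,000 = $208,800.

Ashcroft Zone: $282,700 | Summit Ward: $39,000 | Lower Borough: $42,800 | East Precinct: $53,500 | Garrison District: $208,800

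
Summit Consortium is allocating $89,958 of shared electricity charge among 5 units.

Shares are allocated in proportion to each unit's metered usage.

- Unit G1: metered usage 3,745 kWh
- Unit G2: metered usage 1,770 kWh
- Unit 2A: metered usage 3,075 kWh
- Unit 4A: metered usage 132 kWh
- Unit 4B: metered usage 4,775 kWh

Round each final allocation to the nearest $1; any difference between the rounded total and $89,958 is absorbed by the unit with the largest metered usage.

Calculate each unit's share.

Sum of metered usage: 13,497.
Raw shares: Unit G1 3,745/13,497 × $89,958 = 24,960.56; Unit G2 1,770/13,497 × $89,958 = 11,797.11; Unit 2A 3,075/13,497 × $89,958 = 20,494.99; Unit 4A 132/13,497 × $89,958 = 879.78; Unit 4B 4,775/13,497 × $89,958 = 31,825.55.
After rounding ($1): Unit G1 $24,961; Unit G2 $11,797; Unit 2A $20,495; Unit 4A $880; Unit 4B $31,826. Sum = $89,959.
Difference $89,958 − $89,959 = −$1 applied to largest metered usage (Unit 4B): Unit 4B becomes $31,825.

Unit G1: $24,961 · Unit G2: $11,797 · Unit 2A: $20,495 · Unit 4A: $880 · Unit 4B: $31,825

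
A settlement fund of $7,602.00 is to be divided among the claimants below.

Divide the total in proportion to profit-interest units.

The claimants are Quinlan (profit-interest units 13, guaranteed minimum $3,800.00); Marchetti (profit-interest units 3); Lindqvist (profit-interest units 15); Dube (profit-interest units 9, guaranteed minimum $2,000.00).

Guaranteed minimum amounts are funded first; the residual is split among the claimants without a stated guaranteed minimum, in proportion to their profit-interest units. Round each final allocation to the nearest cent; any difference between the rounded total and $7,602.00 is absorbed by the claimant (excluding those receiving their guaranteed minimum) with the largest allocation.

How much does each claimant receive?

Fund the minimums — Quinlan $3,800.00; Dube $2,000.00. Remaining pool $1,802.00.
Remaining pool split over remaining profit-interest units 18: Marchetti 300.3333 → $300.33; Lindqvist 1,501.6667 → $1,501.67.

Quinlan: $3,800.00 | Marchetti: $300.33 | Lindqvist: $1,501.67 | Dube: $2,000.00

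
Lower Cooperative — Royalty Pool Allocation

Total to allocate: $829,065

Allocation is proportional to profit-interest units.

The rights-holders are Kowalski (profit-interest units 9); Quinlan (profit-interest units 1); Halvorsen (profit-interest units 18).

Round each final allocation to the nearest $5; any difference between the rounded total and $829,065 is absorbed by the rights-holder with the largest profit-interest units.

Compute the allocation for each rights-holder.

Combined profit-interest units = 9 + 1 + 18 = 28.
Unrounded shares: Kowalski 266,485.18; Quinlan 29,609.46; Halvorsen 532,970.36.
At nearest $5: Kowalski $266,485; Quinlan $29,610; Halvorsen $532,970. Sum = $829,065.
Rounded total matches; no reconciliation needed.

Kowalski: $266,485 | Quinlan: $29,610 | Halvorsen: $532,970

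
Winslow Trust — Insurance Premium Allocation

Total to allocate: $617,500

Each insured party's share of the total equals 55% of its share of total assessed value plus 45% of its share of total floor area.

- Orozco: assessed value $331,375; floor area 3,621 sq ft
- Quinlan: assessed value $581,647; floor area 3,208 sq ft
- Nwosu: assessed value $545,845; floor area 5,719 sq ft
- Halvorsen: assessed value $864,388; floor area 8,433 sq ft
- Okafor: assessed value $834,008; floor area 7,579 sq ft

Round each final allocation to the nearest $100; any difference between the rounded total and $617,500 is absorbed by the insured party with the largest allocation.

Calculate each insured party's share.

Totals — assessed value 3,157,263, floor area 28,560.
Blended shares (55% assessed value + 45% floor area): Orozco 0.1148; Quinlan 0.1519; Nwosu 0.1852; Halvorsen 0.2835; Okafor 0.2647.
Unrounded shares: Orozco 70,876.40; Quinlan 93,779.73; Nwosu 114,359.35; Halvorsen 175,030.74; Okafor 163,453.78.
Rounded to nearest $100: Orozco $70,900; Quinlan $93,800; Nwosu $114,400; Halvorsen $175,000; Okafor $163,500. Sum = $617,600.
Difference $617,500 − $617,600 = −$100 applied to largest allocation (Halvorsen): Halvorsen becomes $174,900.

Orozco: $70,900 · Quinlan: $93,800 · Nwosu: $114,400 · Halvorsen: $174,900 · Okafor: $163,500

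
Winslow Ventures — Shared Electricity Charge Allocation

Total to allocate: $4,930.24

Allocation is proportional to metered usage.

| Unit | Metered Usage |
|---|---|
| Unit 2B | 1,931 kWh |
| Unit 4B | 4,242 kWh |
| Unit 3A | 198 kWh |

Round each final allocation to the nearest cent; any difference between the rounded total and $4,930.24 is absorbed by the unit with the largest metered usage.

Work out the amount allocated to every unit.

Unit 2B: $1,494.32; Unit 4B: $3,282.70; Unit 3A: $153.22

Total metered usage = 1,931 + 4,242 + 198 = 6,371.
Unrounded shares: Unit 2B 1,494.3170; Unit 4B 3,282.6994; Unit 3A 153.2236.
At nearest cent: Unit 2B $1,494.32; Unit 4B $3,282.70; Unit 3A $153.22. Sum = $4,930.24.
Rounded total matches; no reconciliation needed.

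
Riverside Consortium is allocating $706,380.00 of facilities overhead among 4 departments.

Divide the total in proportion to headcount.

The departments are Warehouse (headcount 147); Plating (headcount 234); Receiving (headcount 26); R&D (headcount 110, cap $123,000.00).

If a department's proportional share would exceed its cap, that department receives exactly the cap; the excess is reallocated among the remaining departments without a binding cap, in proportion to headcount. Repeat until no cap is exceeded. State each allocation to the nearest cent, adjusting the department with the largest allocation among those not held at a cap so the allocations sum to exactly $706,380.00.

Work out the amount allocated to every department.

Warehouse: $210,704.82 | Plating: $335,407.66 | Receiving: $37,267.52 | R&D: $123,000.00

Sum of headcount: 517.
Pro-rata shares before constraints: Warehouse 200,846.9246; Plating 319,715.5126; Receiving 35,523.9458; R&D 150,293.6170.
Held at cap: R&D ($123,000.00); remaining pool $583,380.00 reallocated over remaining headcount 407.
Redistributed shares: Warehouse 210,704.8157 → $210,704.82; Plating 335,407.6658 → $335,407.67; Receiving 37,267.5184 → $37,267.52.
Rounding difference −$0.01 applied to Plating → $335,407.66.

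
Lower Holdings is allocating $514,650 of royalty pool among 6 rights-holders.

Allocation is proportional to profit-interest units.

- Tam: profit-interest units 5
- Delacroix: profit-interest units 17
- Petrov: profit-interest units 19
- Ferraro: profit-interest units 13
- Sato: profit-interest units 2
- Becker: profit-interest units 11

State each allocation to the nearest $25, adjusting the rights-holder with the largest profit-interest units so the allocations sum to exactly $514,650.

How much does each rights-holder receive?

Sum of profit-interest units: 5 + 17 + 19 + 13 + 2 + 11 = 67.
Unrounded shares: Tam 38,406.72; Delacroix 130,582.84; Petrov 145,945.52; Ferraro 99,857.46; Sato 15,362.69; Becker 84,494.78.
Rounded to nearest $25: Tam $38,400; Delacroix $130,575; Petrov $145,950; Ferraro $99,850; Sato $15,375; Becker $84,500. Sum = $514,650.
Sum already equals the total — no adjustment.

Tam: $38,400; Delacroix: $130,575; Petrov: $145,950; Ferraro: $99,850; Sato: $15,375; Becker: $84,500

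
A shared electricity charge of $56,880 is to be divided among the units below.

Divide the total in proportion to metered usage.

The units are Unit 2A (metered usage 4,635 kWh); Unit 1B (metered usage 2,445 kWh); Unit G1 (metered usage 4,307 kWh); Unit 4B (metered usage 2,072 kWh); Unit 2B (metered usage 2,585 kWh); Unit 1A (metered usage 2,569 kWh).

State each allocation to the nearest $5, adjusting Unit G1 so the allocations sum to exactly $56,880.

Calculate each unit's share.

Metered usage total: 18,613.
Unrounded shares: Unit 2A 4,635/18,613 × $56,880 = 14,164.23; Unit 1B 2,445/18,613 × $56,880 = 7,471.75; Unit G1 4,307/18,613 × $56,880 = 13,161.88; Unit 4B 2,072/18,613 × $56,880 = 6,331.88; Unit 2B 2,585/18,613 × $56,880 = 7,899.58; Unit 1A 2,569/18,613 × $56,880 = 7,850.68.
At nearest $5: Unit 2A $14,165; Unit 1B $7,470; Unit G1 $13,160; Unit 4B $6,330; Unit 2B $7,900; Unit 1A $7,850. Sum = $56,875.
Difference $56,880 − $56,875 = +$5 applied to Unit G1: Unit G1 becomes $13,165.

Unit 2A: $14,165; Unit 1B: $7,470; Unit G1: $13,165; Unit 4B: $6,330; Unit 2B: $7,900; Unit 1A: $7,850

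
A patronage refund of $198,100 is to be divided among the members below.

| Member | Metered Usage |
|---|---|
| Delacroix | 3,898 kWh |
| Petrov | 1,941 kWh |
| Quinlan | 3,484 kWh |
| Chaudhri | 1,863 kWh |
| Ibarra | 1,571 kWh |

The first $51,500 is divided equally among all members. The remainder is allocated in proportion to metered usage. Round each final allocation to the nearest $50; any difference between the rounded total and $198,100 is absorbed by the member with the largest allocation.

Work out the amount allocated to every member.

Equal tier: $51,500 ÷ 5 = $10,300 apiece.
Remainder $146,600 by metered usage (total 12,757): Delacroix 44,794.76 → $44,800; Petrov 22,305.45 → $22,300; Quinlan 40,037.19 → $40,050; Chaudhri 21,409.09 → $21,400; Ibarra 18,053.51 → $18,050.
Totals: Delacroix $10,300 + $44,800 = $55,100; Petrov $10,300 + $22,300 = $32,600; Quinlan $10,300 + $40,050 = $50,350; Chaudhri $10,300 + $21,400 = $31,700; Ibarra $10,300 + $18,050 = $28,350.

Delacroix: $55,100 | Petrov: $32,600 | Quinlan: $50,350 | Chaudhri: $31,700 | Ibarra: $28,350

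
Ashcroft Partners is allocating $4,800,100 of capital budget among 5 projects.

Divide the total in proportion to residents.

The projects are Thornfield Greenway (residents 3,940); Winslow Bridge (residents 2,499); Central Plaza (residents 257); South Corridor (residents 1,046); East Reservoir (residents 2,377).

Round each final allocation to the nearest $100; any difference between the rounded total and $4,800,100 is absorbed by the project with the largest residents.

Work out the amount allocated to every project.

Sum of residents: 3,940 + 2,499 + 257 + 1,046 + 2,377 = 10,119.
Pro-rata amounts: Thornfield Greenway 1,868,998.32; Winslow Bridge 1,185,438.27; Central Plaza 121,911.82; South Corridor 496,185.85; East Reservoir 1,127,565.74.
Rounded to nearest $100: Thornfield Greenway $1,869,000; Winslow Bridge $1,185,400; Central Plaza $121,900; South Corridor $496,200; East Reservoir $1,127,600. Sum = $4,800,100.
Sum already equals the total — no adjustment.

Thornfield Greenway: $1,869,000; Winslow Bridge: $1,185,400; Central Plaza: $121,900; South Corridor: $496,200; East Reservoir: $1,127,600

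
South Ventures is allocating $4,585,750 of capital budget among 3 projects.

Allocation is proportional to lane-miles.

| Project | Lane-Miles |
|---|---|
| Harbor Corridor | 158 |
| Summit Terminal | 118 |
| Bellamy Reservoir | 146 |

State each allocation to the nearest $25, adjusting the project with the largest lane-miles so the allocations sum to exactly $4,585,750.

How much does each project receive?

Total lane-miles = 158 + 118 + 146 = 422.
Pro-rata amounts: Harbor Corridor 1,716,939.57; Summit Terminal 1,282,271.33; Bellamy Reservoir 1,586,539.10.
After rounding ($25): Harbor Corridor $1,716,950; Summit Terminal $1,282,275; Bellamy Reservoir $1,586,550. Sum = $4,585,775.
Difference $4,585,750 − $4,585,775 = −$25 applied to largest lane-miles (Harbor Corridor): Harbor Corridor becomes $1,716,925.

Harbor Corridor: $1,716,925; Summit Terminal: $1,282,275; Bellamy Reservoir: $1,586,550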